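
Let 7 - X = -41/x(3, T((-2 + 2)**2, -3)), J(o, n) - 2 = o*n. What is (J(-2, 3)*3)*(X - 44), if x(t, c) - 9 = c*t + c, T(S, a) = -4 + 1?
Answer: 608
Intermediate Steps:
J(o, n) = 2 + n*o (J(o, n) = 2 + o*n = 2 + n*o)
T(S, a) = -3
x(t, c) = 9 + c + c*t (x(t, c) = 9 + (c*t + c) = 9 + (c + c*t) = 9 + c + c*t)
X = -20/3 (X = 7 - (-41)/(9 - 3 - 3*3) = 7 - (-41)/(9 - 3 - 9) = 7 - (-41)/(-3) = 7 - (-41)*(-1)/3 = 7 - 1*41/3 = 7 - 41/3 = -20/3 ≈ -6.6667)
(J(-2, 3)*3)*(X - 44) = ((2 + 3*(-2))*3)*(-20/3 - 44) = ((2 - 6)*3)*(-152/3) = -4*3*(-152/3) = -12*(-152/3) = 608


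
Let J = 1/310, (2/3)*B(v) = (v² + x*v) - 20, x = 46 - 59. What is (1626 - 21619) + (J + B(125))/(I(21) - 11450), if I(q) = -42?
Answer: -71231963061/3562520 ≈ -19995.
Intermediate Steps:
x = -13
B(v) = -30 - 39*v/2 + 3*v²/2 (B(v) = 3*((v² - 13*v) - 20)/2 = 3*(-20 + v² - 13*v)/2 = -30 - 39*v/2 + 3*v²/2)
J = 1/310 ≈ 0.0032258
(1626 - 21619) + (J + B(125))/(I(21) - 11450) = (1626 - 21619) + (1/310 + (-30 - 39/2*125 + (3/2)*125²))/(-42 - 11450) = -19993 + (1/310 + (-30 - 4875/2 + (3/2)*15625))/(-11492) = -19993 + (1/310 + (-30 - 4875/2 + 46875/2))*(-1/11492) = -19993 + (1/310 + 20970)*(-1/11492) = -19993 + (6500701/310)*(-1/11492) = -19993 - 6500701/3562520 = -71231963061/3562520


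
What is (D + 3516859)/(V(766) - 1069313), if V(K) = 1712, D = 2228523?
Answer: -5745382/1067601 ≈ -5.3816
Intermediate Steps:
(D + 3516859)/(V(766) - 1069313) = (2228523 + 3516859)/(1712 - 1069313) = 5745382/(-1067601) = 5745382*(-1/1067601) = -5745382/1067601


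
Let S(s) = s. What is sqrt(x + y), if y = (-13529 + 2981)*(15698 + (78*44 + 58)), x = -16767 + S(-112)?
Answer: I*sqrt(202411903) ≈ 14227.0*I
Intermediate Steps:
x = -16879 (x = -16767 - 112 = -16879)
y = -202395024 (y = -10548*(15698 + (3432 + 58)) = -10548*(15698 + 3490) = -10548*19188 = -202395024)
sqrt(x + y) = sqrt(-16879 - 202395024) = sqrt(-202411903) = I*sqrt(202411903)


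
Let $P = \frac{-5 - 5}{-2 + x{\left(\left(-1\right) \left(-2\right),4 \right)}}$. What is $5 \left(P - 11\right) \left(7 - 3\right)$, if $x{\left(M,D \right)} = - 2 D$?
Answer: $-200$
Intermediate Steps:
$P = 1$ ($P = \frac{-5 - 5}{-2 - 8} = - \frac{10}{-2 - 8} = - \frac{10}{-10} = \left(-10\right) \left(- \frac{1}{10}\right) = 1$)
$5 \left(P - 11\right) \left(7 - 3\right) = 5 \left(1 - 11\right) \left(7 - 3\right) = 5 \left(\left(-10\right) 4\right) = 5 \left(-40\right) = -200$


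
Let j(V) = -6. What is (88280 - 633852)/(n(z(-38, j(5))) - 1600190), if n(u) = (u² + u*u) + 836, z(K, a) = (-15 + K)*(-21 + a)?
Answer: -136393/624042 ≈ -0.21856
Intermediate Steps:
z(K, a) = (-21 + a)*(-15 + K)
n(u) = 836 + 2*u² (n(u) = (u² + u²) + 836 = 2*u² + 836 = 836 + 2*u²)
(88280 - 633852)/(n(z(-38, j(5))) - 1600190) = (88280 - 633852)/((836 + 2*(315 - 21*(-38) - 15*(-6) - 38*(-6))²) - 1600190) = -545572/((836 + 2*(315 + 798 + 90 + 228)²) - 1600190) = -545572/((836 + 2*1431²) - 1600190) = -545572/((836 + 2*2047761) - 1600190) = -545572/((836 + 4095522) - 1600190) = -545572/(4096358 - 1600190) = -545572/2496168 = -545572*1/2496168 = -136393/624042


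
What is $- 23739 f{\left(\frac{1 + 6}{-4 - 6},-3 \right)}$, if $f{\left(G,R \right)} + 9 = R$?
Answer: $284868$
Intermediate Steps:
$f{\left(G,R \right)} = -9 + R$
$- 23739 f{\left(\frac{1 + 6}{-4 - 6},-3 \right)} = - 23739 \left(-9 - 3\right) = \left(-23739\right) \left(-12\right) = 284868$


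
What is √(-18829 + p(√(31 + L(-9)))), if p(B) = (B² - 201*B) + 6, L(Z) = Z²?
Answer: √(-18711 - 804*√7) ≈ 144.35*I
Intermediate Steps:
p(B) = 6 + B² - 201*B
√(-18829 + p(√(31 + L(-9)))) = √(-18829 + (6 + (√(31 + (-9)²))² - 201*√(31 + (-9)²))) = √(-18829 + (6 + (√(31 + 81))² - 201*√(31 + 81))) = √(-18829 + (6 + (√112)² - 804*√7)) = √(-18829 + (6 + (4*√7)² - 804*√7)) = √(-18829 + (6 + 112 - 804*√7)) = √(-18829 + (118 - 804*√7)) = √(-18711 - 804*√7)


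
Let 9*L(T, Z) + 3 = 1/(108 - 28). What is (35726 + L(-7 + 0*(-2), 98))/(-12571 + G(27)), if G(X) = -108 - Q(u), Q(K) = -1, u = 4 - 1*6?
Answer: -25722481/9128160 ≈ -2.8179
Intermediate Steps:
u = -2 (u = 4 - 6 = -2)
L(T, Z) = -239/720 (L(T, Z) = -⅓ + 1/(9*(108 - 28)) = -⅓ + (⅑)/80 = -⅓ + (⅑)*(1/80) = -⅓ + 1/720 = -239/720)
G(X) = -107 (G(X) = -108 - 1*(-1) = -108 + 1 = -107)
(35726 + L(-7 + 0*(-2), 98))/(-12571 + G(27)) = (35726 - 239/720)/(-12571 - 107) = (25722481/720)/(-12678) = (25722481/720)*(-1/12678) = -25722481/9128160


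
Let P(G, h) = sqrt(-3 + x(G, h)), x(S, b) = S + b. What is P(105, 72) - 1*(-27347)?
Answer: 27347 + sqrt(174) ≈ 27360.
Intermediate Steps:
P(G, h) = sqrt(-3 + G + h) (P(G, h) = sqrt(-3 + (G + h)) = sqrt(-3 + G + h))
P(105, 72) - 1*(-27347) = sqrt(-3 + 105 + 72) - 1*(-27347) = sqrt(174) + 27347 = 27347 + sqrt(174)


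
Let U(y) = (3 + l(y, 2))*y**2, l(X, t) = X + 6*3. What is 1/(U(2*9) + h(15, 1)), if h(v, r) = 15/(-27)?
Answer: 9/113719 ≈ 7.9142e-5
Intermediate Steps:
h(v, r) = -5/9 (h(v, r) = 15*(-1/27) = -5/9)
l(X, t) = 18 + X (l(X, t) = X + 18 = 18 + X)
U(y) = y**2*(21 + y) (U(y) = (3 + (18 + y))*y**2 = (21 + y)*y**2 = y**2*(21 + y))
1/(U(2*9) + h(15, 1)) = 1/((2*9)**2*(21 + 2*9) - 5/9) = 1/(18**2*(21 + 18) - 5/9) = 1/(324*39 - 5/9) = 1/(12636 - 5/9) = 1/(113719/9) = 9/113719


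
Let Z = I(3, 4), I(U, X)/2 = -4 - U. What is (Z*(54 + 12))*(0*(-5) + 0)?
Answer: 0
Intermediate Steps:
I(U, X) = -8 - 2*U (I(U, X) = 2*(-4 - U) = -8 - 2*U)
Z = -14 (Z = -8 - 2*3 = -8 - 6 = -14)
(Z*(54 + 12))*(0*(-5) + 0) = (-14*(54 + 12))*(0*(-5) + 0) = (-14*66)*(0 + 0) = -924*0 = 0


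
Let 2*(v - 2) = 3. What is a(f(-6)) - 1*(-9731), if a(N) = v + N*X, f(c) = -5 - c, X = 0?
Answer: 19469/2 ≈ 9734.5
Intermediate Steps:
v = 7/2 (v = 2 + (½)*3 = 2 + 3/2 = 7/2 ≈ 3.5000)
a(N) = 7/2 (a(N) = 7/2 + N*0 = 7/2 + 0 = 7/2)
a(f(-6)) - 1*(-9731) = 7/2 - 1*(-9731) = 7/2 + 9731 = 19469/2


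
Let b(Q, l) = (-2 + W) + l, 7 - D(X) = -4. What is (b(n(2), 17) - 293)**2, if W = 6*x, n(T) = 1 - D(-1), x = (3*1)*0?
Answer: 77284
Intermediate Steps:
x = 0 (x = 3*0 = 0)
D(X) = 11 (D(X) = 7 - 1*(-4) = 7 + 4 = 11)
n(T) = -10 (n(T) = 1 - 1*11 = 1 - 11 = -10)
W = 0 (W = 6*0 = 0)
b(Q, l) = -2 + l (b(Q, l) = (-2 + 0) + l = -2 + l)
(b(n(2), 17) - 293)**2 = ((-2 + 17) - 293)**2 = (15 - 293)**2 = (-278)**2 = 77284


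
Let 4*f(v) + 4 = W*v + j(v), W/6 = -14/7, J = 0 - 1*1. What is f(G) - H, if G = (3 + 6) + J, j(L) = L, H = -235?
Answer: 212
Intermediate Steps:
J = -1 (J = 0 - 1 = -1)
W = -12 (W = 6*(-14/7) = 6*(-14*⅐) = 6*(-2) = -12)
G = 8 (G = (3 + 6) - 1 = 9 - 1 = 8)
f(v) = -1 - 11*v/4 (f(v) = -1 + (-12*v + v)/4 = -1 + (-11*v)/4 = -1 - 11*v/4)
f(G) - H = (-1 - 11/4*8) - 1*(-235) = (-1 - 22) + 235 = -23 + 235 = 212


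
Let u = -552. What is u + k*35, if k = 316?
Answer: 10508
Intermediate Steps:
u + k*35 = -552 + 316*35 = -552 + 11060 = 10508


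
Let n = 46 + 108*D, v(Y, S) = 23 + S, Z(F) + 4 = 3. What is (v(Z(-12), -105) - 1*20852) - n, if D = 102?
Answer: -31996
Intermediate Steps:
Z(F) = -1 (Z(F) = -4 + 3 = -1)
n = 11062 (n = 46 + 108*102 = 46 + 11016 = 11062)
(v(Z(-12), -105) - 1*20852) - n = ((23 - 105) - 1*20852) - 1*11062 = (-82 - 20852) - 11062 = -20934 - 11062 = -31996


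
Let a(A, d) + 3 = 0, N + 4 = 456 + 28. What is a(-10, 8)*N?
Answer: -1440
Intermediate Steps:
N = 480 (N = -4 + (456 + 28) = -4 + 484 = 480)
a(A, d) = -3 (a(A, d) = -3 + 0 = -3)
a(-10, 8)*N = -3*480 = -1440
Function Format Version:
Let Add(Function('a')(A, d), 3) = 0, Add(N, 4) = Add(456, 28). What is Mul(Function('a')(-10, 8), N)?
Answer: -1440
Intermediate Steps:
N = 480 (N = Add(-4, Add(456, 28)) = Add(-4, 484) = 480)
Function('a')(A, d) = -3 (Function('a')(A, d) = Add(-3, 0) = -3)
Mul(Function('a')(-10, 8), N) = Mul(-3, 480) = -1440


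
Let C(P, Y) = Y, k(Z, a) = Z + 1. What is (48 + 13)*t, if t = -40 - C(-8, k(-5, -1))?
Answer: -2196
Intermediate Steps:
k(Z, a) = 1 + Z
t = -36 (t = -40 - (1 - 5) = -40 - 1*(-4) = -40 + 4 = -36)
(48 + 13)*t = (48 + 13)*(-36) = 61*(-36) = -2196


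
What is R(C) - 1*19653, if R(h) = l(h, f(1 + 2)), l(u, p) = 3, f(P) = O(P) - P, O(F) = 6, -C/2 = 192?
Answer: -19650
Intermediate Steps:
C = -384 (C = -2*192 = -384)
f(P) = 6 - P
R(h) = 3
R(C) - 1*19653 = 3 - 1*19653 = 3 - 19653 = -19650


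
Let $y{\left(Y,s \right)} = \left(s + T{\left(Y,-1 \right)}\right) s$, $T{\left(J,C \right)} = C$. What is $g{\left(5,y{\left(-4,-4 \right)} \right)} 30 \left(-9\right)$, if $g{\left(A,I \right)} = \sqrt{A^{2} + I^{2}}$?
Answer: $- 1350 \sqrt{17} \approx -5566.2$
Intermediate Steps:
$y{\left(Y,s \right)} = s \left(-1 + s\right)$ ($y{\left(Y,s \right)} = \left(s - 1\right) s = \left(-1 + s\right) s = s \left(-1 + s\right)$)
$g{\left(5,y{\left(-4,-4 \right)} \right)} 30 \left(-9\right) = \sqrt{5^{2} + \left(- 4 \left(-1 - 4\right)\right)^{2}} \cdot 30 \left(-9\right) = \sqrt{25 + \left(\left(-4\right) \left(-5\right)\right)^{2}} \cdot 30 \left(-9\right) = \sqrt{25 + 20^{2}} \cdot 30 \left(-9\right) = \sqrt{25 + 400} \cdot 30 \left(-9\right) = \sqrt{425} \cdot 30 \left(-9\right) = 5 \sqrt{17} \cdot 30 \left(-9\right) = 150 \sqrt{17} \left(-9\right) = - 1350 \sqrt{17}$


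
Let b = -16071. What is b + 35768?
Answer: 19697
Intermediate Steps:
b + 35768 = -16071 + 35768 = 19697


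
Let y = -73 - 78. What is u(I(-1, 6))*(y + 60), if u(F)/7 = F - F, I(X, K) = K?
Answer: 0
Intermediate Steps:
y = -151
u(F) = 0 (u(F) = 7*(F - F) = 7*0 = 0)
u(I(-1, 6))*(y + 60) = 0*(-151 + 60) = 0*(-91) = 0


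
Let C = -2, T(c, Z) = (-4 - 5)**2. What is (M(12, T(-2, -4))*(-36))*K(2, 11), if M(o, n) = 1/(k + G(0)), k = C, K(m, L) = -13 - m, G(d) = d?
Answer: -270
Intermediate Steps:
T(c, Z) = 81 (T(c, Z) = (-9)**2 = 81)
k = -2
M(o, n) = -1/2 (M(o, n) = 1/(-2 + 0) = 1/(-2) = -1/2)
(M(12, T(-2, -4))*(-36))*K(2, 11) = (-1/2*(-36))*(-13 - 1*2) = 18*(-13 - 2) = 18*(-15) = -270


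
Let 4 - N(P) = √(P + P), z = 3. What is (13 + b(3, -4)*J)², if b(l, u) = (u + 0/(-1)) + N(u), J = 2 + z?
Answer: (13 - 10*I*√2)² ≈ -31.0 - 367.7*I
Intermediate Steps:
N(P) = 4 - √2*√P (N(P) = 4 - √(P + P) = 4 - √(2*P) = 4 - √2*√P)
J = 5 (J = 2 + 3 = 5)
b(l, u) = 4 + u - √2*√u (b(l, u) = (u + 0/(-1)) + (4 - √2*√u) = (u + 0*(-1)) + (4 - √2*√u) = (u + 0) + (4 - √2*√u) = u + (4 - √2*√u) = 4 + u - √2*√u)
(13 + b(3, -4)*J)² = (13 + (4 - 4 - √2*√(-4))*5)² = (13 + (4 - 4 - √2*2*I)*5)² = (13 + (4 - 4 - 2*I*√2)*5)² = (13 - 2*I*√2*5)² = (13 - 10*I*√2)²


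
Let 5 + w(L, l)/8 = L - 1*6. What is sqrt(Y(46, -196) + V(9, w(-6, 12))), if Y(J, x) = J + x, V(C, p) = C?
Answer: I*sqrt(141) ≈ 11.874*I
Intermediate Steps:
w(L, l) = -88 + 8*L (w(L, l) = -40 + 8*(L - 1*6) = -40 + 8*(L - 6) = -40 + 8*(-6 + L) = -40 + (-48 + 8*L) = -88 + 8*L)
sqrt(Y(46, -196) + V(9, w(-6, 12))) = sqrt((46 - 196) + 9) = sqrt(-150 + 9) = sqrt(-141) = I*sqrt(141)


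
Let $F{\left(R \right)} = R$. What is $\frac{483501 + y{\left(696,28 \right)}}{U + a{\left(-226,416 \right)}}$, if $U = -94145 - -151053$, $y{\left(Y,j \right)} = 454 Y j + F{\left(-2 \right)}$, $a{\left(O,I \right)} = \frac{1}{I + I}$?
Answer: $\frac{7763434432}{47347457} \approx 163.97$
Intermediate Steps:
$a{\left(O,I \right)} = \frac{1}{2 I}$
$y{\left(Y,j \right)} = -2 + 454 Y j$ ($y{\left(Y,j \right)} = 454 Y j - 2 = -2 + 454 Y j$)
$U = 56908$ ($U = -94145 + 151053 = 56908$)
$\frac{483501 + y{\left(696,28 \right)}}{U + a{\left(-226,416 \right)}} = \frac{483501 - \left(2 - 8847552\right)}{56908 + \frac{1}{2 \cdot 416}} = \frac{483501 + \left(-2 + 8847552\right)}{56908 + \frac{1}{2} \cdot \frac{1}{416}} = \frac{483501 + 8847550}{56908 + \frac{1}{832}} = \frac{9331051}{\frac{47347457}{832}} = 9331051 \cdot \frac{832}{47347457} = \frac{7763434432}{47347457}$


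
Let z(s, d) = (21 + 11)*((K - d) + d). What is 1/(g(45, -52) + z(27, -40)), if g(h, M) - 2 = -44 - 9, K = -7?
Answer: -1/275 ≈ -0.0036364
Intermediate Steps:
g(h, M) = -51 (g(h, M) = 2 + (-44 - 9) = 2 - 53 = -51)
z(s, d) = -224 (z(s, d) = (21 + 11)*((-7 - d) + d) = 32*(-7) = -224)
1/(g(45, -52) + z(27, -40)) = 1/(-51 - 224) = 1/(-275) = -1/275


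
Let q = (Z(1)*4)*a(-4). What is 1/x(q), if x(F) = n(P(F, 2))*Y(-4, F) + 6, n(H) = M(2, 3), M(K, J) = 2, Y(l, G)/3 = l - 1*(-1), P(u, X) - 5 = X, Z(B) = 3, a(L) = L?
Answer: -1/12 ≈ -0.083333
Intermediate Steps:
P(u, X) = 5 + X
Y(l, G) = 3 + 3*l (Y(l, G) = 3*(l - 1*(-1)) = 3*(l + 1) = 3*(1 + l) = 3 + 3*l)
n(H) = 2
q = -48 (q = (3*4)*(-4) = 12*(-4) = -48)
x(F) = -12 (x(F) = 2*(3 + 3*(-4)) + 6 = 2*(3 - 12) + 6 = 2*(-9) + 6 = -18 + 6 = -12)
1/x(q) = 1/(-12) = -1/12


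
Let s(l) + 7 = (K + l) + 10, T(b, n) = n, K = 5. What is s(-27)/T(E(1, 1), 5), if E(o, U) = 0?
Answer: -19/5 ≈ -3.8000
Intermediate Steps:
s(l) = 8 + l (s(l) = -7 + ((5 + l) + 10) = -7 + (15 + l) = 8 + l)
s(-27)/T(E(1, 1), 5) = (8 - 27)/5 = -19*⅕ = -19/5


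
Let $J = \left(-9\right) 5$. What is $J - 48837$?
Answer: $-48882$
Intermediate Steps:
$J = -45$
$J - 48837 = -45 - 48837 = -48882$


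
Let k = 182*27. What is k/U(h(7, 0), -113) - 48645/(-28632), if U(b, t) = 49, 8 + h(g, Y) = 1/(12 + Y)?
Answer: 6813393/66808 ≈ 101.98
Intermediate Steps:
h(g, Y) = -8 + 1/(12 + Y)
k = 4914
k/U(h(7, 0), -113) - 48645/(-28632) = 4914/49 - 48645/(-28632) = 4914*(1/49) - 48645*(-1/28632) = 702/7 + 16215/9544 = 6813393/66808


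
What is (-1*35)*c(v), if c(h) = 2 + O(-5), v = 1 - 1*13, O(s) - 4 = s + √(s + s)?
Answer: -35 - 35*I*√10 ≈ -35.0 - 110.68*I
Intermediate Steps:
O(s) = 4 + s + √2*√s (O(s) = 4 + (s + √(s + s)) = 4 + (s + √(2*s)) = 4 + (s + √2*√s) = 4 + s + √2*√s)
v = -12 (v = 1 - 13 = -12)
c(h) = 1 + I*√10 (c(h) = 2 + (4 - 5 + √2*√(-5)) = 2 + (4 - 5 + √2*(I*√5)) = 2 + (4 - 5 + I*√10) = 2 + (-1 + I*√10) = 1 + I*√10)
(-1*35)*c(v) = (-1*35)*(1 + I*√10) = -35*(1 + I*√10) = -35 - 35*I*√10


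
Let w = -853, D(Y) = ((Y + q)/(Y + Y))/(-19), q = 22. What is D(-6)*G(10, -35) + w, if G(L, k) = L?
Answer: -48581/57 ≈ -852.30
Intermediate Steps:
D(Y) = -(22 + Y)/(38*Y) (D(Y) = ((Y + 22)/(Y + Y))/(-19) = ((22 + Y)/((2*Y)))*(-1/19) = ((22 + Y)*(1/(2*Y)))*(-1/19) = ((22 + Y)/(2*Y))*(-1/19) = -(22 + Y)/(38*Y))
D(-6)*G(10, -35) + w = ((1/38)*(-22 - 1*(-6))/(-6))*10 - 853 = ((1/38)*(-⅙)*(-22 + 6))*10 - 853 = ((1/38)*(-⅙)*(-16))*10 - 853 = (4/57)*10 - 853 = 40/57 - 853 = -48581/57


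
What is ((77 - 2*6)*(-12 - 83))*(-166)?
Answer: 1025050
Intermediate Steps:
((77 - 2*6)*(-12 - 83))*(-166) = ((77 - 12)*(-95))*(-166) = (65*(-95))*(-166) = -6175*(-166) = 1025050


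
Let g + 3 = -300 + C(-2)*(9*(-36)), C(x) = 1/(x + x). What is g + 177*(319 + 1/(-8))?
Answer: 449751/8 ≈ 56219.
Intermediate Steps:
C(x) = 1/(2*x)
g = -222 (g = -3 + (-300 + ((½)/(-2))*(9*(-36))) = -3 + (-300 + ((½)*(-½))*(-324)) = -3 + (-300 - ¼*(-324)) = -3 + (-300 + 81) = -3 - 219 = -222)
g + 177*(319 + 1/(-8)) = -222 + 177*(319 + 1/(-8)) = -222 + 177*(319 - ⅛) = -222 + 177*(2551/8) = -222 + 451527/8 = 449751/8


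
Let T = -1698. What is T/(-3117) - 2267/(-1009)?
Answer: 2926507/1048351 ≈ 2.7915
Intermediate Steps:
T/(-3117) - 2267/(-1009) = -1698/(-3117) - 2267/(-1009) = -1698*(-1/3117) - 2267*(-1/1009) = 566/1039 + 2267/1009 = 2926507/1048351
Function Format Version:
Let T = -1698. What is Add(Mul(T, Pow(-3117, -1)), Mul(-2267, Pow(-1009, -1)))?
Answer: Rational(2926507, 1048351) ≈ 2.7915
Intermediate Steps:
Add(Mul(T, Pow(-3117, -1)), Mul(-2267, Pow(-1009, -1))) = Add(Mul(-1698, Pow(-3117, -1)), Mul(-2267, Pow(-1009, -1))) = Add(Mul(-1698, Rational(-1, 3117)), Mul(-2267, Rational(-1, 1009))) = Add(Rational(566, 1039), Rational(2267, 1009)) = Rational(2926507, 1048351)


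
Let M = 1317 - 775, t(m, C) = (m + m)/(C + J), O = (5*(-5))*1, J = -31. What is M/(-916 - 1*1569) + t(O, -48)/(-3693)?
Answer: -158251124/724991295 ≈ -0.21828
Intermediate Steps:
O = -25 (O = -25*1 = -25)
t(m, C) = 2*m/(-31 + C) (t(m, C) = (m + m)/(C - 31) = (2*m)/(-31 + C) = 2*m/(-31 + C))
M = 542
M/(-916 - 1*1569) + t(O, -48)/(-3693) = 542/(-916 - 1*1569) + (2*(-25)/(-31 - 48))/(-3693) = 542/(-916 - 1569) + (2*(-25)/(-79))*(-1/3693) = 542/(-2485) + (2*(-25)*(-1/79))*(-1/3693) = 542*(-1/2485) + (50/79)*(-1/3693) = -542/2485 - 50/291747 = -158251124/724991295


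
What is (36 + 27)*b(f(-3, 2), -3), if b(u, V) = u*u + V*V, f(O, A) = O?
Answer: 1134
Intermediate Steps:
b(u, V) = V² + u² (b(u, V) = u² + V² = V² + u²)
(36 + 27)*b(f(-3, 2), -3) = (36 + 27)*((-3)² + (-3)²) = 63*(9 + 9) = 63*18 = 1134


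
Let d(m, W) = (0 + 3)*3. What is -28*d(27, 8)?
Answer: -252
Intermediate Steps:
d(m, W) = 9 (d(m, W) = 3*3 = 9)
-28*d(27, 8) = -28*9 = -252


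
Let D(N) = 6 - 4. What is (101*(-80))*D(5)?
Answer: -16160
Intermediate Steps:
D(N) = 2
(101*(-80))*D(5) = (101*(-80))*2 = -8080*2 = -16160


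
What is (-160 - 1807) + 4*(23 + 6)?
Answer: -1851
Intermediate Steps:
(-160 - 1807) + 4*(23 + 6) = -1967 + 4*29 = -1967 + 116 = -1851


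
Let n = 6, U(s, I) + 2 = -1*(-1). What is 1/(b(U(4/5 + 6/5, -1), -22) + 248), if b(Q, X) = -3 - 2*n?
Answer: 1/233 ≈ 0.0042918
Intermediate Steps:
U(s, I) = -1 (U(s, I) = -2 - 1*(-1) = -2 + 1 = -1)
b(Q, X) = -15 (b(Q, X) = -3 - 2*6 = -3 - 12 = -15)
1/(b(U(4/5 + 6/5, -1), -22) + 248) = 1/(-15 + 248) = 1/233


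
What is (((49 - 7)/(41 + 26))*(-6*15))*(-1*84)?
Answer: 317520/67 ≈ 4739.1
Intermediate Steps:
(((49 - 7)/(41 + 26))*(-6*15))*(-1*84) = ((42/67)*(-90))*(-84) = -3780/67*(-84) = 317520/67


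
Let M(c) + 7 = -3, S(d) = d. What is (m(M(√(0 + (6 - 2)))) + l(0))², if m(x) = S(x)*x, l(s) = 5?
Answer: 11025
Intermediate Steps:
M(c) = -10 (M(c) = -7 - 3 = -10)
m(x) = x² (m(x) = x*x = x²)
(m(M(√(0 + (6 - 2)))) + l(0))² = ((-10)² + 5)² = (100 + 5)² = 105² = 11025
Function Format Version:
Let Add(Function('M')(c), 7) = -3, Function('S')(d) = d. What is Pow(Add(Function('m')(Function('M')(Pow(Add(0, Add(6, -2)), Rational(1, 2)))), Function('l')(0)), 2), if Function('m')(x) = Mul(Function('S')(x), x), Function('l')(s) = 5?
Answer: 11025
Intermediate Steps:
Function('M')(c) = -10 (Function('M')(c) = Add(-7, -3) = -10)
Function('m')(x) = Pow(x, 2) (Function('m')(x) = Mul(x, x) = Pow(x, 2))
Pow(Add(Function('m')(Function('M')(Pow(Add(0, Add(6, -2)), Rational(1, 2)))), Function('l')(0)), 2) = Pow(Add(Pow(-10, 2), 5), 2) = Pow(Add(100, 5), 2) = Pow(105, 2) = 11025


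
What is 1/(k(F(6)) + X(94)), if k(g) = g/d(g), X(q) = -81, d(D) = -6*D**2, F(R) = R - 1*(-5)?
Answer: -66/5347 ≈ -0.012343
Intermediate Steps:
F(R) = 5 + R (F(R) = R + 5 = 5 + R)
k(g) = -1/(6*g) (k(g) = g/((-6*g**2)) = g*(-1/(6*g**2)) = -1/(6*g))
1/(k(F(6)) + X(94)) = 1/(-1/(6*(5 + 6)) - 81) = 1/(-1/6/11 - 81) = 1/(-1/6*1/11 - 81) = 1/(-1/66 - 81) = 1/(-5347/66) = -66/5347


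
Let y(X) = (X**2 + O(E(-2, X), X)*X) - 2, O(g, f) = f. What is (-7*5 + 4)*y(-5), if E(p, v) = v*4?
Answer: -1488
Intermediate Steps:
E(p, v) = 4*v
y(X) = -2 + 2*X**2 (y(X) = (X**2 + X*X) - 2 = (X**2 + X**2) - 2 = 2*X**2 - 2 = -2 + 2*X**2)
(-7*5 + 4)*y(-5) = (-7*5 + 4)*(-2 + 2*(-5)**2) = (-35 + 4)*(-2 + 2*25) = -31*(-2 + 50) = -31*48 = -1488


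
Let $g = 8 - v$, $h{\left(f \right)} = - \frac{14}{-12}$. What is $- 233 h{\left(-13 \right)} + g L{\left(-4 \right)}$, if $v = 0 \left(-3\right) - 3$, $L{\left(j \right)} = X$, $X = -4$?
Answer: $- \frac{1895}{6} \approx -315.83$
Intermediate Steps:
$L{\left(j \right)} = -4$
$h{\left(f \right)} = \frac{7}{6}$ ($h{\left(f \right)} = \left(-14\right) \left(- \frac{1}{12}\right) = \frac{7}{6}$)
$v = -3$ ($v = 0 - 3 = -3$)
$g = 11$ ($g = 8 - -3 = 8 + 3 = 11$)
$- 233 h{\left(-13 \right)} + g L{\left(-4 \right)} = \left(-233\right) \frac{7}{6} + 11 \left(-4\right) = - \frac{1631}{6} - 44 = - \frac{1895}{6}$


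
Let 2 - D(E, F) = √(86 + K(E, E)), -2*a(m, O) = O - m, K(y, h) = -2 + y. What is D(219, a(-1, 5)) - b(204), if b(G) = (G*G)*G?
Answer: -8489662 - √303 ≈ -8.4897e+6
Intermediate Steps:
a(m, O) = m/2 - O/2 (a(m, O) = -(O - m)/2 = m/2 - O/2)
D(E, F) = 2 - √(84 + E) (D(E, F) = 2 - √(86 + (-2 + E)) = 2 - √(84 + E))
b(G) = G³ (b(G) = G²*G = G³)
D(219, a(-1, 5)) - b(204) = (2 - √(84 + 219)) - 1*204³ = (2 - √303) - 1*8489664 = (2 - √303) - 8489664 = -8489662 - √303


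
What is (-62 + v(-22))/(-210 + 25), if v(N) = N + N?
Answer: 106/185 ≈ 0.57297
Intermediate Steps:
v(N) = 2*N
(-62 + v(-22))/(-210 + 25) = (-62 + 2*(-22))/(-210 + 25) = (-62 - 44)/(-185) = -106*(-1/185) = 106/185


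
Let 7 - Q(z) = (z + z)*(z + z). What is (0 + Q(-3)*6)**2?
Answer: 30276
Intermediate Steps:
Q(z) = 7 - 4*z**2 (Q(z) = 7 - (z + z)*(z + z) = 7 - 2*z*2*z = 7 - 4*z**2)
(0 + Q(-3)*6)**2 = (0 + (7 - 4*(-3)**2)*6)**2 = (0 + (7 - 4*9)*6)**2 = (0 + (7 - 36)*6)**2 = (0 - 29*6)**2 = (0 - 174)**2 = (-174)**2 = 30276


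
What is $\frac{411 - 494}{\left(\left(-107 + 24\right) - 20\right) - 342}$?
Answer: $\frac{83}{445} \approx 0.18652$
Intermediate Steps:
$\frac{411 - 494}{\left(\left(-107 + 24\right) - 20\right) - 342} = - \frac{83}{\left(-83 - 20\right) - 342} = - \frac{83}{-103 - 342} = - \frac{83}{-445} = \left(-83\right) \left(- \frac{1}{445}\right) = \frac{83}{445}$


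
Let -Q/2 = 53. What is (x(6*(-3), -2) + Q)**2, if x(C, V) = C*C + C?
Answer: 40000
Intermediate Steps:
x(C, V) = C + C**2 (x(C, V) = C**2 + C = C + C**2)
Q = -106 (Q = -2*53 = -106)
(x(6*(-3), -2) + Q)**2 = ((6*(-3))*(1 + 6*(-3)) - 106)**2 = (-18*(1 - 18) - 106)**2 = (-18*(-17) - 106)**2 = (306 - 106)**2 = 200**2 = 40000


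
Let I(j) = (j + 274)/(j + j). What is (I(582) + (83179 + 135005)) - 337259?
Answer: -34650611/291 ≈ -1.1907e+5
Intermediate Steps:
I(j) = (274 + j)/(2*j) (I(j) = (274 + j)/((2*j)) = (274 + j)*(1/(2*j)) = (274 + j)/(2*j))
(I(582) + (83179 + 135005)) - 337259 = ((½)*(274 + 582)/582 + (83179 + 135005)) - 337259 = ((½)*(1/582)*856 + 218184) - 337259 = (214/291 + 218184) - 337259 = 63491758/291 - 337259 = -34650611/291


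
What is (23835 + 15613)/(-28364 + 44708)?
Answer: 4931/2043 ≈ 2.4136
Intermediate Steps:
(23835 + 15613)/(-28364 + 44708) = 39448/16344 = 39448*(1/16344) = 4931/2043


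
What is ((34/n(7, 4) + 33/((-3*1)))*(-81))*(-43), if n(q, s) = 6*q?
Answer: -248454/7 ≈ -35493.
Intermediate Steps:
((34/n(7, 4) + 33/((-3*1)))*(-81))*(-43) = ((34/((6*7)) + 33/((-3*1)))*(-81))*(-43) = ((34/42 + 33/(-3))*(-81))*(-43) = ((34*(1/42) + 33*(-⅓))*(-81))*(-43) = ((17/21 - 11)*(-81))*(-43) = -214/21*(-81)*(-43) = (5778/7)*(-43) = -248454/7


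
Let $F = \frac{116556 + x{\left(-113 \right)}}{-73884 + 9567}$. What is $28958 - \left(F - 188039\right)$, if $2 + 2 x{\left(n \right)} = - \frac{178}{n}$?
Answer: $\frac{525702841447}{2422607} \approx 2.17 \cdot 10^{5}$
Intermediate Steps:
$x{\left(n \right)} = -1 - \frac{89}{n}$ ($x{\left(n \right)} = -1 + \frac{\left(-178\right) \frac{1}{n}}{2} = -1 - \frac{89}{n}$)
$F = - \frac{4390268}{2422607}$ ($F = \frac{116556 + \frac{-89 - -113}{-113}}{-73884 + 9567} = \frac{116556 - \frac{-89 + 113}{113}}{-64317} = \left(116556 - \frac{24}{113}\right) \left(- \frac{1}{64317}\right) = \frac{13170804}{113} \left(- \frac{1}{64317}\right) = - \frac{4390268}{2422607} \approx -1.8122$)
$28958 - \left(F - 188039\right) = 28958 - \left(- \frac{4390268}{2422607} - 188039\right) = 28958 - - \frac{455548987941}{2422607} = 28958 + \frac{455548987941}{2422607} = \frac{525702841447}{2422607}$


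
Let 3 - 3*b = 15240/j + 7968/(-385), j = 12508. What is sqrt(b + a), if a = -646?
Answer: 9*I*sqrt(11425051434335)/1203895 ≈ 25.269*I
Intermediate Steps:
b = 9020257/1203895 (b = 1 - (15240/12508 + 7968/(-385))/3 = 1 - (15240*(1/12508) + 7968*(-1/385))/3 = 1 - (3810/3127 - 7968/385)/3 = 1 - 1/3*(-23449086/1203895) = 1 + 7816362/1203895 = 9020257/1203895 ≈ 7.4926)
sqrt(b + a) = sqrt(9020257/1203895 - 646) = sqrt(-768695913/1203895) = 9*I*sqrt(11425051434335)/1203895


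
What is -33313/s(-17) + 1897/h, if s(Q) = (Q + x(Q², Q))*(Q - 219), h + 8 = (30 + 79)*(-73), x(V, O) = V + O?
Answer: 170821/541620 ≈ 0.31539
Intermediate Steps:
x(V, O) = O + V
h = -7965 (h = -8 + (30 + 79)*(-73) = -8 + 109*(-73) = -8 - 7957 = -7965)
s(Q) = (-219 + Q)*(Q² + 2*Q) (s(Q) = (Q + (Q + Q²))*(Q - 219) = (Q² + 2*Q)*(-219 + Q) = (-219 + Q)*(Q² + 2*Q))
-33313/s(-17) + 1897/h = -33313*(-1/(17*(-438 + (-17)² - 217*(-17)))) + 1897/(-7965) = -33313*(-1/(17*(-438 + 289 + 3689))) + 1897*(-1/7965) = -33313/((-17*3540)) - 1897/7965 = -33313/(-60180) - 1897/7965 = -33313*(-1/60180) - 1897/7965 = 33313/60180 - 1897/7965 = 170821/541620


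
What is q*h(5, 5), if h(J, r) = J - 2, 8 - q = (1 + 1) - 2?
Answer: 24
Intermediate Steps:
q = 8 (q = 8 - ((1 + 1) - 2) = 8 - (2 - 2) = 8 - 1*0 = 8 + 0 = 8)
h(J, r) = -2 + J
q*h(5, 5) = 8*(-2 + 5) = 8*3 = 24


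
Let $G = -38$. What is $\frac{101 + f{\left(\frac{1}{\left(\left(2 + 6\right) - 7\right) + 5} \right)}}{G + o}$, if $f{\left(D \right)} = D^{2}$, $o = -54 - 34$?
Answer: $- \frac{3637}{4536} \approx -0.80181$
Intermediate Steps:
$o = -88$ ($o = -54 - 34 = -88$)
$\frac{101 + f{\left(\frac{1}{\left(\left(2 + 6\right) - 7\right) + 5} \right)}}{G + o} = \frac{101 + \left(\frac{1}{\left(\left(2 + 6\right) - 7\right) + 5}\right)^{2}}{-38 - 88} = \frac{101 + \left(\frac{1}{\left(8 - 7\right) + 5}\right)^{2}}{-126} = \left(101 + \left(\frac{1}{1 + 5}\right)^{2}\right) \left(- \frac{1}{126}\right) = \left(101 + \left(\frac{1}{6}\right)^{2}\right) \left(- \frac{1}{126}\right) = \left(101 + \frac{1}{36}\right) \left(- \frac{1}{126}\right) = \frac{3637}{36} \left(- \frac{1}{126}\right) = - \frac{3637}{4536}$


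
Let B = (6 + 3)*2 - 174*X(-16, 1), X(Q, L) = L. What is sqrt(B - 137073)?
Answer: I*sqrt(137229) ≈ 370.44*I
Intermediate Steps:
B = -156 (B = (6 + 3)*2 - 174*1 = 9*2 - 174 = 18 - 174 = -156)
sqrt(B - 137073) = sqrt(-156 - 137073) = sqrt(-137229) = I*sqrt(137229)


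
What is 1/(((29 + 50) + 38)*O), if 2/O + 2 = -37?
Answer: -1/6 ≈ -0.16667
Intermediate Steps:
O = -2/39 (O = 2/(-2 - 37) = 2/(-39) = 2*(-1/39) = -2/39 ≈ -0.051282)
1/(((29 + 50) + 38)*O) = 1/(((29 + 50) + 38)*(-2/39)) = 1/((79 + 38)*(-2/39)) = 1/(117*(-2/39)) = 1/(-6) = -1/6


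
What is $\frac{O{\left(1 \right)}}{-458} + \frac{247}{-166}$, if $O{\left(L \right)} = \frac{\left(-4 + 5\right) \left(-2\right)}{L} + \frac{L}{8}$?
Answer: $- \frac{451259}{304112} \approx -1.4839$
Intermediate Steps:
$O{\left(L \right)} = - \frac{2}{L} + \frac{L}{8}$ ($O{\left(L \right)} = \frac{1 \left(-2\right)}{L} + L \frac{1}{8} = - \frac{2}{L} + \frac{L}{8}$)
$\frac{O{\left(1 \right)}}{-458} + \frac{247}{-166} = \frac{- \frac{2}{1} + \frac{1}{8} \cdot 1}{-458} + \frac{247}{-166} = \left(\left(-2\right) 1 + \frac{1}{8}\right) \left(- \frac{1}{458}\right) + 247 \left(- \frac{1}{166}\right) = \left(-2 + \frac{1}{8}\right) \left(- \frac{1}{458}\right) - \frac{247}{166} = \left(- \frac{15}{8}\right) \left(- \frac{1}{458}\right) - \frac{247}{166} = \frac{15}{3664} - \frac{247}{166} = - \frac{451259}{304112}$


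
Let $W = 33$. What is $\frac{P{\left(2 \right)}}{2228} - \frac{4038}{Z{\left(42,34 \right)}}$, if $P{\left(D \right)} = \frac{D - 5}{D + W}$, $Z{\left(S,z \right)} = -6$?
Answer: $\frac{52480537}{77980} \approx 673.0$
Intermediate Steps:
$P{\left(D \right)} = \frac{-5 + D}{33 + D}$ ($P{\left(D \right)} = \frac{D - 5}{D + 33} = \frac{-5 + D}{33 + D}$)
$\frac{P{\left(2 \right)}}{2228} - \frac{4038}{Z{\left(42,34 \right)}} = \frac{\frac{1}{33 + 2} \left(-5 + 2\right)}{2228} - \frac{4038}{-6} = \frac{1}{35} \left(-3\right) \frac{1}{2228} - -673 = \frac{1}{35} \left(-3\right) \frac{1}{2228} + 673 = \left(- \frac{3}{35}\right) \frac{1}{2228} + 673 = - \frac{3}{77980} + 673 = \frac{52480537}{77980}$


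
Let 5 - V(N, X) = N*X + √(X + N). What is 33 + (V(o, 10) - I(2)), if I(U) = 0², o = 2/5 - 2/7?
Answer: 258/7 - √12390/35 ≈ 33.677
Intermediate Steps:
o = 4/35 (o = 2*(⅕) - 2*⅐ = ⅖ - 2/7 = 4/35 ≈ 0.11429)
I(U) = 0
V(N, X) = 5 - √(N + X) - N*X (V(N, X) = 5 - (N*X + √(X + N)) = 5 - (N*X + √(N + X)) = 5 - (√(N + X) + N*X) = 5 + (-√(N + X) - N*X) = 5 - √(N + X) - N*X)
33 + (V(o, 10) - I(2)) = 33 + ((5 - √(4/35 + 10) - 1*4/35*10) - 1*0) = 33 + ((5 - √(354/35) - 8/7) + 0) = 33 + ((5 - √12390/35 - 8/7) + 0) = 33 + ((27/7 - √12390/35) + 0) = 33 + (27/7 - √12390/35) = 258/7 - √12390/35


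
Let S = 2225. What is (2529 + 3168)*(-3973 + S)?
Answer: -9958356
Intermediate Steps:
(2529 + 3168)*(-3973 + S) = (2529 + 3168)*(-3973 + 2225) = 5697*(-1748) = -9958356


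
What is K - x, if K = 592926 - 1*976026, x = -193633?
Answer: -189467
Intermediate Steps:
K = -383100 (K = 592926 - 976026 = -383100)
K - x = -383100 - 1*(-193633) = -383100 + 193633 = -189467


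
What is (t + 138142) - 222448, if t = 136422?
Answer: 52116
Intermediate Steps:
(t + 138142) - 222448 = (136422 + 138142) - 222448 = 274564 - 222448 = 52116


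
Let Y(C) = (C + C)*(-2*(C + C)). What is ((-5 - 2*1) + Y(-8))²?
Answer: 269361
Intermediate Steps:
Y(C) = -8*C² (Y(C) = (2*C)*(-4*C) = -8*C²)
((-5 - 2*1) + Y(-8))² = ((-5 - 2*1) - 8*(-8)²)² = ((-5 - 2) - 8*64)² = (-7 - 512)² = (-519)² = 269361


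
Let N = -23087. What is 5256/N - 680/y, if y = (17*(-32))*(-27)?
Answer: -683083/2493396 ≈ -0.27396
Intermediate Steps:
y = 14688 (y = -544*(-27) = 14688)
5256/N - 680/y = 5256/(-23087) - 680/14688 = 5256*(-1/23087) - 680*1/14688 = -5256/23087 - 5/108 = -683083/2493396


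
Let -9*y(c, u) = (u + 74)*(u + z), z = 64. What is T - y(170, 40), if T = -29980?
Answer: -85988/3 ≈ -28663.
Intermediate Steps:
y(c, u) = -(64 + u)*(74 + u)/9 (y(c, u) = -(u + 74)*(u + 64)/9 = -(74 + u)*(64 + u)/9 = -(64 + u)*(74 + u)/9)
T - y(170, 40) = -29980 - (-4736/9 - 46/3*40 - ⅑*40²) = -29980 - (-4736/9 - 1840/3 - ⅑*1600) = -29980 - (-4736/9 - 1840/3 - 1600/9) = -29980 - 1*(-3952/3) = -29980 + 3952/3 = -85988/3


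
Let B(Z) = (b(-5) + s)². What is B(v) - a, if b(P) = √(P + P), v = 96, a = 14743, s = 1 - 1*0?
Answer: -14752 + 2*I*√10 ≈ -14752.0 + 6.3246*I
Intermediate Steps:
s = 1 (s = 1 + 0 = 1)
b(P) = √2*√P (b(P) = √(2*P) = √2*√P)
B(Z) = (1 + I*√10)² (B(Z) = (√2*√(-5) + 1)² = (√2*(I*√5) + 1)² = (I*√10 + 1)² = (1 + I*√10)²)
B(v) - a = (1 + I*√10)² - 1*14743 = (1 + I*√10)² - 14743 = -14743 + (1 + I*√10)²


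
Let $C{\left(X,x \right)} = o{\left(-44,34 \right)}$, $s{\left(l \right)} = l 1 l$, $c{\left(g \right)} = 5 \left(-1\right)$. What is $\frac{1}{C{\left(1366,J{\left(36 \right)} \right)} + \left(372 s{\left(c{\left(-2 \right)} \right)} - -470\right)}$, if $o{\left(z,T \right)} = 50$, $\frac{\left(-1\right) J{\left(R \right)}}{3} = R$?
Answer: $\frac{1}{9820} \approx 0.00010183$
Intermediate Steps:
$c{\left(g \right)} = -5$
$s{\left(l \right)} = l^{2}$ ($s{\left(l \right)} = l l = l^{2}$)
$J{\left(R \right)} = - 3 R$
$C{\left(X,x \right)} = 50$
$\frac{1}{C{\left(1366,J{\left(36 \right)} \right)} + \left(372 s{\left(c{\left(-2 \right)} \right)} - -470\right)} = \frac{1}{50 - \left(-470 - 372 \left(-5\right)^{2}\right)} = \frac{1}{50 + \left(372 \cdot 25 + 470\right)} = \frac{1}{50 + \left(9300 + 470\right)} = \frac{1}{50 + 9770} = \frac{1}{9820}$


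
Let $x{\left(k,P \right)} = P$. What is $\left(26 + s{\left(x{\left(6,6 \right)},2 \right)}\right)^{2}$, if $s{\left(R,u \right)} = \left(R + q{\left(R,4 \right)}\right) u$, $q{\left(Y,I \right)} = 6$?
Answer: $2500$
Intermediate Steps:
$s{\left(R,u \right)} = u \left(6 + R\right)$ ($s{\left(R,u \right)} = \left(R + 6\right) u = \left(6 + R\right) u = u \left(6 + R\right)$)
$\left(26 + s{\left(x{\left(6,6 \right)},2 \right)}\right)^{2} = \left(26 + 2 \left(6 + 6\right)\right)^{2} = \left(26 + 2 \cdot 12\right)^{2} = \left(26 + 24\right)^{2} = 50^{2} = 2500$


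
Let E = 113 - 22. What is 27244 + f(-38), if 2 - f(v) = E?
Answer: 27155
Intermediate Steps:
E = 91
f(v) = -89 (f(v) = 2 - 1*91 = 2 - 91 = -89)
27244 + f(-38) = 27244 - 89 = 27155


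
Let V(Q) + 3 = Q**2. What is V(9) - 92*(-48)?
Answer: 4494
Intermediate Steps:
V(Q) = -3 + Q**2
V(9) - 92*(-48) = (-3 + 9**2) - 92*(-48) = (-3 + 81) + 4416 = 78 + 4416 = 4494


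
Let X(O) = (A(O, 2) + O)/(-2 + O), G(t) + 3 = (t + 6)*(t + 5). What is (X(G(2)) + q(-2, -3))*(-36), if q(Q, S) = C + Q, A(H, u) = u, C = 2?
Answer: -660/17 ≈ -38.824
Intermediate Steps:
G(t) = -3 + (5 + t)*(6 + t) (G(t) = -3 + (t + 6)*(t + 5) = -3 + (6 + t)*(5 + t) = -3 + (5 + t)*(6 + t))
q(Q, S) = 2 + Q
X(O) = (2 + O)/(-2 + O)
(X(G(2)) + q(-2, -3))*(-36) = ((2 + (27 + 2² + 11*2))/(-2 + (27 + 2² + 11*2)) + (2 - 2))*(-36) = ((2 + (27 + 4 + 22))/(-2 + (27 + 4 + 22)) + 0)*(-36) = ((2 + 53)/(-2 + 53) + 0)*(-36) = (55/51 + 0)*(-36) = (55/51)*(-36) = -660/17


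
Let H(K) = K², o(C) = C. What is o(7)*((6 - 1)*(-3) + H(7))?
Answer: 238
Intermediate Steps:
o(7)*((6 - 1)*(-3) + H(7)) = 7*((6 - 1)*(-3) + 7²) = 7*(5*(-3) + 49) = 7*(-15 + 49) = 7*34 = 238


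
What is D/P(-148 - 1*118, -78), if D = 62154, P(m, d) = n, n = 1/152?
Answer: 9447408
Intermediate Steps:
n = 1/152 ≈ 0.0065789
P(m, d) = 1/152
D/P(-148 - 1*118, -78) = 62154/(1/152) = 62154*152 = 9447408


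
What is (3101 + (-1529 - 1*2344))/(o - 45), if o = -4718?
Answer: 772/4763 ≈ 0.16208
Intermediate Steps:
(3101 + (-1529 - 1*2344))/(o - 45) = (3101 + (-1529 - 1*2344))/(-4718 - 45) = (3101 + (-1529 - 2344))/(-4763) = (3101 - 3873)*(-1/4763) = -772*(-1/4763) = 772/4763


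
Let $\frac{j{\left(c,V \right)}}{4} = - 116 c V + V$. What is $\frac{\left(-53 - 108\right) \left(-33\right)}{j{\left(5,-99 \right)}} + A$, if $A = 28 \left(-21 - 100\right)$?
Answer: $- \frac{23539663}{6948} \approx -3388.0$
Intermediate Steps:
$j{\left(c,V \right)} = 4 V - 464 V c$ ($j{\left(c,V \right)} = 4 \left(- 116 c V + V\right) = 4 \left(- 116 V c + V\right) = 4 \left(V - 116 V c\right) = 4 V - 464 V c$)
$A = -3388$ ($A = 28 \left(-121\right) = -3388$)
$\frac{\left(-53 - 108\right) \left(-33\right)}{j{\left(5,-99 \right)}} + A = \frac{\left(-53 - 108\right) \left(-33\right)}{4 \left(-99\right) \left(1 - 580\right)} - 3388 = \frac{\left(-161\right) \left(-33\right)}{4 \left(-99\right) \left(1 - 580\right)} - 3388 = \frac{5313}{4 \left(-99\right) \left(-579\right)} - 3388 = \frac{5313}{229284} - 3388 = 5313 \cdot \frac{1}{229284} - 3388 = \frac{161}{6948} - 3388 = - \frac{23539663}{6948}$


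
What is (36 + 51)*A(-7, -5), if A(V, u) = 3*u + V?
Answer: -1914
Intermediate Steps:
A(V, u) = V + 3*u
(36 + 51)*A(-7, -5) = (36 + 51)*(-7 + 3*(-5)) = 87*(-7 - 15) = 87*(-22) = -1914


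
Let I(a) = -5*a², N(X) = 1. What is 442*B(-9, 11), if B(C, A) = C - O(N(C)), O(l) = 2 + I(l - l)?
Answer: -4862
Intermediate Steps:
O(l) = 2 (O(l) = 2 - 5*(l - l)² = 2 - 5*0² = 2 - 5*0 = 2 + 0 = 2)
B(C, A) = -2 + C (B(C, A) = C - 1*2 = C - 2 = -2 + C)
442*B(-9, 11) = 442*(-2 - 9) = 442*(-11) = -4862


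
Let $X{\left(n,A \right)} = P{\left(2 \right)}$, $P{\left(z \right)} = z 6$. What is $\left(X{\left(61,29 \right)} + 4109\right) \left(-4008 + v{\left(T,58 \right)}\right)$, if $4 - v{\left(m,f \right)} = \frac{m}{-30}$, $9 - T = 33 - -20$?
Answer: $- \frac{247597922}{15} \approx -1.6507 \cdot 10^{7}$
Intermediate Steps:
$T = -44$ ($T = 9 - \left(33 - -20\right) = 9 - \left(33 + 20\right) = 9 - 53 = -44$)
$P{\left(z \right)} = 6 z$
$X{\left(n,A \right)} = 12$ ($X{\left(n,A \right)} = 6 \cdot 2 = 12$)
$v{\left(m,f \right)} = 4 + \frac{m}{30}$ ($v{\left(m,f \right)} = 4 - \frac{m}{-30} = 4 - m \left(- \frac{1}{30}\right) = 4 - - \frac{m}{30} = 4 + \frac{m}{30}$)
$\left(X{\left(61,29 \right)} + 4109\right) \left(-4008 + v{\left(T,58 \right)}\right) = \left(12 + 4109\right) \left(-4008 + \left(4 + \frac{1}{30} \left(-44\right)\right)\right) = 4121 \left(-4008 + \left(4 - \frac{22}{15}\right)\right) = 4121 \left(-4008 + \frac{38}{15}\right) = 4121 \left(- \frac{60082}{15}\right) = - \frac{247597922}{15}$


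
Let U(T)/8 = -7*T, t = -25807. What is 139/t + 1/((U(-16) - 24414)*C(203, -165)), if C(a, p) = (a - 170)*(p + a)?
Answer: -4099354315/761088998604 ≈ -0.0053862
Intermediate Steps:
U(T) = -56*T (U(T) = 8*(-7*T) = -56*T)
C(a, p) = (-170 + a)*(a + p)
139/t + 1/((U(-16) - 24414)*C(203, -165)) = 139/(-25807) + 1/((-56*(-16) - 24414)*(203**2 - 170*203 - 170*(-165) + 203*(-165))) = 139*(-1/25807) + 1/((896 - 24414)*(41209 - 34510 + 28050 - 33495)) = -139/25807 + 1/(-23518*1254) = -139/25807 - 1/23518*1/1254 = -139/25807 - 1/29491572 = -4099354315/761088998604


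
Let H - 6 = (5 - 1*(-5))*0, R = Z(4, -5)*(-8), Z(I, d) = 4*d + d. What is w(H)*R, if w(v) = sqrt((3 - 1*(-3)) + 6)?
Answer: 400*sqrt(3) ≈ 692.82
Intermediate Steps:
Z(I, d) = 5*d
R = 200 (R = (5*(-5))*(-8) = -25*(-8) = 200)
H = 6 (H = 6 + (5 - 1*(-5))*0 = 6 + (5 + 5)*0 = 6 + 10*0 = 6 + 0 = 6)
w(v) = 2*sqrt(3) (w(v) = sqrt((3 + 3) + 6) = sqrt(6 + 6) = sqrt(12) = 2*sqrt(3))
w(H)*R = (2*sqrt(3))*200 = 400*sqrt(3)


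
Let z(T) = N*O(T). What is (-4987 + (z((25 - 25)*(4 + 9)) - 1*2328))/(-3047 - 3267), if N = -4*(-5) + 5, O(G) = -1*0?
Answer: 95/82 ≈ 1.1585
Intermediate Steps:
O(G) = 0
N = 25 (N = 20 + 5 = 25)
z(T) = 0 (z(T) = 25*0 = 0)
(-4987 + (z((25 - 25)*(4 + 9)) - 1*2328))/(-3047 - 3267) = (-4987 + (0 - 1*2328))/(-3047 - 3267) = (-4987 + (0 - 2328))/(-6314) = (-4987 - 2328)*(-1/6314) = -7315*(-1/6314) = 95/82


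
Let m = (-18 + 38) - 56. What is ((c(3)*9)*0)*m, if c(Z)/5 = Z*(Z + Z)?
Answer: 0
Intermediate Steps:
c(Z) = 10*Z**2 (c(Z) = 5*(Z*(Z + Z)) = 5*(Z*(2*Z)) = 5*(2*Z**2) = 10*Z**2)
m = -36 (m = 20 - 56 = -36)
((c(3)*9)*0)*m = (((10*3**2)*9)*0)*(-36) = (((10*9)*9)*0)*(-36) = ((90*9)*0)*(-36) = (810*0)*(-36) = 0*(-36) = 0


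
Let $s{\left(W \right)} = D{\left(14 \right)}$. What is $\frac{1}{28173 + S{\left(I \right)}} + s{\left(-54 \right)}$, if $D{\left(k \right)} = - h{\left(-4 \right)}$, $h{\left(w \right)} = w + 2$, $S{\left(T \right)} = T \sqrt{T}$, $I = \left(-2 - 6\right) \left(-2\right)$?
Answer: $\frac{56475}{28237} \approx 2.0$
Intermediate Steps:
$I = 16$ ($I = \left(-8\right) \left(-2\right) = 16$)
$S{\left(T \right)} = T^{\frac{3}{2}}$
$h{\left(w \right)} = 2 + w$
$D{\left(k \right)} = 2$ ($D{\left(k \right)} = - (2 - 4) = \left(-1\right) \left(-2\right) = 2$)
$s{\left(W \right)} = 2$
$\frac{1}{28173 + S{\left(I \right)}} + s{\left(-54 \right)} = \frac{1}{28173 + 16^{\frac{3}{2}}} + 2 = \frac{1}{28173 + 64} + 2 = \frac{1}{28237} + 2 = \frac{56475}{28237}$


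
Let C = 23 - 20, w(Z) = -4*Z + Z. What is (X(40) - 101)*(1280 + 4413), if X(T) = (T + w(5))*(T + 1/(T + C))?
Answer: 220216626/43 ≈ 5.1213e+6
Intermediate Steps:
w(Z) = -3*Z
C = 3
X(T) = (-15 + T)*(T + 1/(3 + T)) (X(T) = (T - 3*5)*(T + 1/(T + 3)) = (T - 15)*(T + 1/(3 + T)) = (-15 + T)*(T + 1/(3 + T)))
(X(40) - 101)*(1280 + 4413) = ((-15 + 40³ - 44*40 - 12*40²)/(3 + 40) - 101)*(1280 + 4413) = ((-15 + 64000 - 1760 - 12*1600)/43 - 101)*5693 = ((-15 + 64000 - 1760 - 19200)/43 - 101)*5693 = ((1/43)*43025 - 101)*5693 = (43025/43 - 101)*5693 = (38682/43)*5693 = 220216626/43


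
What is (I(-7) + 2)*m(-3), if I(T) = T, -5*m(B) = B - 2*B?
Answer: 3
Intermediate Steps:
m(B) = B/5 (m(B) = -(B - 2*B)/5 = -(-1)*B/5 = B/5)
(I(-7) + 2)*m(-3) = (-7 + 2)*((⅕)*(-3)) = -5*(-⅗) = 3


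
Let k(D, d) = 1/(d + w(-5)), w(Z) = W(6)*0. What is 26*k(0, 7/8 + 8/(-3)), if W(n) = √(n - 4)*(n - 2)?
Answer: -624/43 ≈ -14.512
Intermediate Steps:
W(n) = √(-4 + n)*(-2 + n)
w(Z) = 0 (w(Z) = (√(-4 + 6)*(-2 + 6))*0 = (√2*4)*0 = (4*√2)*0 = 0)
k(D, d) = 1/d (k(D, d) = 1/(d + 0) = 1/d)
26*k(0, 7/8 + 8/(-3)) = 26/(7/8 + 8/(-3)) = 26/(7*(⅛) + 8*(-⅓)) = 26/(7/8 - 8/3) = 26/(-43/24) = 26*(-24/43) = -624/43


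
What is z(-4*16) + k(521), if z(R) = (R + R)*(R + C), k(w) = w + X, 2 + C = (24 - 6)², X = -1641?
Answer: -34144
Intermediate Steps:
C = 322 (C = -2 + (24 - 6)² = -2 + 18² = -2 + 324 = 322)
k(w) = -1641 + w (k(w) = w - 1641 = -1641 + w)
z(R) = 2*R*(322 + R) (z(R) = (R + R)*(R + 322) = (2*R)*(322 + R) = 2*R*(322 + R))
z(-4*16) + k(521) = 2*(-4*16)*(322 - 4*16) + (-1641 + 521) = 2*(-64)*(322 - 64) - 1120 = 2*(-64)*258 - 1120 = -33024 - 1120 = -34144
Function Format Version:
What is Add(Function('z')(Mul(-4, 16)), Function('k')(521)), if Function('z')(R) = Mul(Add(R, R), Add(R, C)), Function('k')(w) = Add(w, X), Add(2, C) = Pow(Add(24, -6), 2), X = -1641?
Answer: -34144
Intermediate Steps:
C = 322 (C = Add(-2, Pow(Add(24, -6), 2)) = Add(-2, Pow(18, 2)) = Add(-2, 324) = 322)
Function('k')(w) = Add(-1641, w) (Function('k')(w) = Add(w, -1641) = Add(-1641, w))
Function('z')(R) = Mul(2, R, Add(322, R)) (Function('z')(R) = Mul(Add(R, R), Add(R, 322)) = Mul(Mul(2, R), Add(322, R)) = Mul(2, R, Add(322, R)))
Add(Function('z')(Mul(-4, 16)), Function('k')(521)) = Add(Mul(2, Mul(-4, 16), Add(322, Mul(-4, 16))), Add(-1641, 521)) = Add(Mul(2, -64, Add(322, -64)), -1120) = Add(Mul(2, -64, 258), -1120) = Add(-33024, -1120) = -34144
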